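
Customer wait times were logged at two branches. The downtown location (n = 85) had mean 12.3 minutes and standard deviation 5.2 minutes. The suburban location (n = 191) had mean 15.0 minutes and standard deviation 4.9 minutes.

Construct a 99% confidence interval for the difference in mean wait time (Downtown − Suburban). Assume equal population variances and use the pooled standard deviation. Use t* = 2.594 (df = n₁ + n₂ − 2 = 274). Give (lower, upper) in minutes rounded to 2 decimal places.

s_p = √[((n₁−1)s₁² + (n₂−1)s₂²)/(n₁+n₂−2)] = √[(84·5.2² + 190·4.9²)/274] = 4.9939.
SE = 4.9939·√(1/85 + 1/191) = 0.6511.
With t* = 2.594, margin = 2.594 × 0.6511 = 1.6890.
x̄₁ − x̄₂ = 12.3 − 15.0 = -2.7000; interval -2.7000 ± 1.6890 = (-4.39, -1.01).

(-4.39, -1.01)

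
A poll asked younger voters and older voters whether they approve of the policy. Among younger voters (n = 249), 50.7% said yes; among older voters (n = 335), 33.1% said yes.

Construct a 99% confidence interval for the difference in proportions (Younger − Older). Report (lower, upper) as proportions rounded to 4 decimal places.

(0.0709, 0.2811)

The two standard errors are √(0.5070×0.4930/249) = 0.03168 and √(0.3310×0.6690/335) = 0.02571.
Because the samples are independent, SE_diff = √(0.03168² + 0.02571²) = 0.04080.
Using z* = 2.576 for 99%, ME = 2.576 × 0.04080 = 0.10510.
p̂₁ − p̂₂ = 0.1760; interval 0.1760 ± 0.10510 gives (0.0709, 0.2811).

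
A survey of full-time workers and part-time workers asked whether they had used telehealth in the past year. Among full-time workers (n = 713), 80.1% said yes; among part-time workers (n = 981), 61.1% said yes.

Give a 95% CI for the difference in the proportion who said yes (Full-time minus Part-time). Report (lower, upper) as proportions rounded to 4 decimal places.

SE₁ = √(p̂₁(1−p̂₁)/n₁) = √(0.8010·0.1990/713) = 0.01495; SE₂ = √(0.6110·0.3890/981) = 0.01557.
Independent samples: SE of the difference = √(SE₁² + SE₂²) = √(0.0002235025 + 0.0002424249) = 0.02159.
z* for 95% confidence is 1.960, so the margin of error is 1.960 × 0.02159 = 0.04232.
Point estimate p̂₁ − p̂₂ = 0.8010 − 0.6110 = 0.1900.
0.1900 ± 0.04232 → (0.1477, 0.2323).

(0.1477, 0.2323)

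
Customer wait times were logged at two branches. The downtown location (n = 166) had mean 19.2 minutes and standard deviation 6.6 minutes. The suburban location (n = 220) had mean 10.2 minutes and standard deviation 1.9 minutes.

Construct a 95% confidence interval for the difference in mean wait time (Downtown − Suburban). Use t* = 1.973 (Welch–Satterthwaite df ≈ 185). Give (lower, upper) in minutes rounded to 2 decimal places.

(7.96, 10.04)

SE₁ = s₁/√n₁ = 6.6/√166 = 0.5123; SE₂ = 1.9/√220 = 0.1281.
Independent samples, unequal variances: SE_diff = √(SE₁² + SE₂²) = √(0.26245129 + 0.01640961) = 0.5281.
t* = 1.973, so margin of error = 1.973 × 0.5281 = 1.0419.
Difference in means = 19.2 − 10.2 = 9.0000.
9.0000 ± 1.0419 → (7.96, 10.04).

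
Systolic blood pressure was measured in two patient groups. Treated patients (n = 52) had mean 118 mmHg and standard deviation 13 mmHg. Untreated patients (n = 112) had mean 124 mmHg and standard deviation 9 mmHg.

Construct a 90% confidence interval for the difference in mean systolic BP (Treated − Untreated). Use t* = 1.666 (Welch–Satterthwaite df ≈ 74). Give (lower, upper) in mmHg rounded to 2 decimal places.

Standard errors of each mean: 13/√52 = 1.8028 and 9/√112 = 0.8504.
SE(x̄₁ − x̄₂) = √(1.8028² + 0.8504²) = 1.9933 for independent samples with unequal variances.
With t* = 1.666, the margin is 1.666 × 1.9933 = 3.3208.
x̄₁ − x̄₂ = 118 − 124 = -6.0000; the interval is -6.0000 ± 3.3208 = (-9.32, -2.68).

(-9.32, -2.68)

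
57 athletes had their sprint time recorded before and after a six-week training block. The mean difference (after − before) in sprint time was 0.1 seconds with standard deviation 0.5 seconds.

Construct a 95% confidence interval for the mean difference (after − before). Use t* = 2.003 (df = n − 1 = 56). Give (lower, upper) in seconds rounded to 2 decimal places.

This is a matched-pairs design, so SE = s_d/√n = 0.5/√57 = 0.0662.
Margin = 2.003 × 0.0662 = 0.1326; the interval is 0.1 ± 0.1326 = (-0.03, 0.23).

(-0.03, 0.23)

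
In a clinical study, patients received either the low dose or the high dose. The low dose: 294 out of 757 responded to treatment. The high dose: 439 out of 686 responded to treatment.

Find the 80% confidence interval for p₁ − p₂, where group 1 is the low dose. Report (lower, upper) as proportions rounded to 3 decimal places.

(-0.284, -0.219)

p̂₁ = 294/757 = 0.3884 and p̂₂ = 439/686 = 0.6399.
SE₁ = √(p̂₁(1−p̂₁)/n₁) = √(0.3884·0.6116/757) = 0.01771; SE₂ = √(0.6399·0.3601/686) = 0.01833.
Independent samples: SE of the difference = √(SE₁² + SE₂²) = √(0.0003136441 + 0.0003359889) = 0.02549.
z* for 80% confidence is 1.282, so the margin of error is 1.282 × 0.02549 = 0.03268.
Point estimate p̂₁ − p̂₂ = 0.3884 − 0.6399 = -0.2515.
-0.2515 ± 0.03268 → (-0.284, -0.219).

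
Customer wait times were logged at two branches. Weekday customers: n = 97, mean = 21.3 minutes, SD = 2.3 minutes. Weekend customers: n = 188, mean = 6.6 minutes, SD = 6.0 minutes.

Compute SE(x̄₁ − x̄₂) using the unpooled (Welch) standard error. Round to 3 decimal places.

0.496

Standard errors of each mean: 2.3/√97 = 0.2335 and 6.0/√188 = 0.4376.
SE(x̄₁ − x̄₂) = √(0.2335² + 0.4376²) = 0.4960 for independent samples with unequal variances.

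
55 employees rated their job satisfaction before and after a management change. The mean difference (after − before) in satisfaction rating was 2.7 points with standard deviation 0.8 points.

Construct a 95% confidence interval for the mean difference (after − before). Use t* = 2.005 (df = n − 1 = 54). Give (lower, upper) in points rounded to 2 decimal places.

Paired design: SE = s_d/√n = 0.8/√55 = 0.1079.
t* = 2.005; margin of error = 2.005 × 0.1079 = 0.2163.
2.7 ± 0.2163 → (2.48, 2.92).

(2.48, 2.92)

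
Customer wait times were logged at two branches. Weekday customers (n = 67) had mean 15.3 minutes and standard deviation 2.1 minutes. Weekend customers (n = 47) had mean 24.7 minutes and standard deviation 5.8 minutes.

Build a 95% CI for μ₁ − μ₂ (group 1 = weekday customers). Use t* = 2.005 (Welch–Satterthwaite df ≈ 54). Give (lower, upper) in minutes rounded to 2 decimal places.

Per-group SEs: s₁/√n₁ = 2.1/√67 = 0.2566, s₂/√n₂ = 5.8/√47 = 0.8460.
Unpooled SE of the difference: √(0.06584356 + 0.715716) = 0.8841.
Margin of error = t* · SE = 2.005 × 0.8841 = 1.7726.
x̄₁ − x̄₂ = 15.3 − 24.7 = -9.4000.
CI: -9.4000 ± 1.7726 = (-11.17, -7.63).

(-11.17, -7.63)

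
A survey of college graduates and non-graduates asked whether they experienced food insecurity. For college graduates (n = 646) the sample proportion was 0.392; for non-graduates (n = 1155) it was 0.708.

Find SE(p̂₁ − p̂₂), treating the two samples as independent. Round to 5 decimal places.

Each SE is √(p̂(1−p̂)/n): √(0.3920·0.6080/646) = 0.01921 and √(0.7080·0.2920/1155) = 0.01338.
SE(p̂₁ − p̂₂) = √(SE₁² + SE₂²) = √(0.0003690241 + 0.0001790244) = 0.02341, since the two samples are independent.

0.02341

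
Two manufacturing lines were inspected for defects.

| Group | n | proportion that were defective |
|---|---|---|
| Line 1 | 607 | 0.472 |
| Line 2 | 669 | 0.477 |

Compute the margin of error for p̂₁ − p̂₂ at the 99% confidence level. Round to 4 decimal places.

0.0721

Each SE is √(p̂(1−p̂)/n): √(0.4720·0.5280/607) = 0.02026 and √(0.4770·0.5230/669) = 0.01931.
SE(p̂₁ − p̂₂) = √(SE₁² + SE₂²) = √(0.0004104676 + 0.0003728761) = 0.02799, since the two samples are independent.
At 99% confidence z* = 2.576; margin = 2.576 × 0.02799 = 0.07210.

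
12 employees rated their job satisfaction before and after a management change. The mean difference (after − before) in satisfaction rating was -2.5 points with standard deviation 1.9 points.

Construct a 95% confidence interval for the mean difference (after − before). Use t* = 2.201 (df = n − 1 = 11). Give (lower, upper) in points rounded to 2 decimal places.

Paired design: SE = s_d/√n = 1.9/√12 = 0.5485.
t* = 2.201; margin of error = 2.201 × 0.5485 = 1.2072.
-2.5 ± 1.2072 → (-3.71, -1.29).

(-3.71, -1.29)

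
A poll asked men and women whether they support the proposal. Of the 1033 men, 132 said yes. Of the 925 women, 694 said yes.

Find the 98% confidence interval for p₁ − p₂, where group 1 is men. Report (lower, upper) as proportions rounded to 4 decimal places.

Sample proportions: 132/1033 = 0.1278, 694/925 = 0.7503.
Each SE is √(p̂(1−p̂)/n): √(0.1278·0.8722/1033) = 0.01039 and √(0.7503·0.2497/925) = 0.01423.
SE(p̂₁ − p̂₂) = √(SE₁² + SE₂²) = √(0.0001079521 + 0.0002024929) = 0.01762, since the two samples are independent.
At 98% confidence z* = 2.326; margin = 2.326 × 0.01762 = 0.04098.
The difference is 0.1278 − 0.7503 = -0.6225, so the interval is -0.6225 ± 0.04098 = (-0.6635, -0.5815).

(-0.6635, -0.5815)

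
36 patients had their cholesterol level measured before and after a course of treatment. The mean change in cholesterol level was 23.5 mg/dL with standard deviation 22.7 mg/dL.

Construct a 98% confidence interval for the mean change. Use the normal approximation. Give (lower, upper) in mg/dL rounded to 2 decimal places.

(14.70, 32.30)

Paired design: SE = s_d/√n = 22.7/√36 = 3.7833.
z* = 2.326; margin of error = 2.326 × 3.7833 = 8.8000.
23.5 ± 8.8000 → (14.70, 32.30).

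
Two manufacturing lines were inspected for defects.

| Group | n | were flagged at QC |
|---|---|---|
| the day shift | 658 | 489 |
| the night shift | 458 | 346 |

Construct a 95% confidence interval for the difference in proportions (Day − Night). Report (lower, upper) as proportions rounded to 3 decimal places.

First, p̂₁ = 489/658 = 0.7432; p̂₂ = 346/458 = 0.7555.
The two standard errors are √(0.7432×0.2568/658) = 0.01703 and √(0.7555×0.2445/458) = 0.02008.
Because the samples are independent, SE_diff = √(0.01703² + 0.02008²) = 0.02633.
Using z* = 1.960 for 95%, ME = 1.960 × 0.02633 = 0.05161.
p̂₁ − p̂₂ = -0.0123; interval -0.0123 ± 0.05161 gives (-0.064, 0.039).

(-0.064, 0.039)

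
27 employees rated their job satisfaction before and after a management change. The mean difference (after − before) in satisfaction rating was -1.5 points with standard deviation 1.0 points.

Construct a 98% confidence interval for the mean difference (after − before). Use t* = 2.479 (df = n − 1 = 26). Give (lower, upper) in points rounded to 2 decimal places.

(-1.98, -1.02)

Paired design: SE = s_d/√n = 1.0/√27 = 0.1925.
t* = 2.479; margin of error = 2.479 × 0.1925 = 0.4772.
-1.5 ± 0.4772 → (-1.98, -1.02).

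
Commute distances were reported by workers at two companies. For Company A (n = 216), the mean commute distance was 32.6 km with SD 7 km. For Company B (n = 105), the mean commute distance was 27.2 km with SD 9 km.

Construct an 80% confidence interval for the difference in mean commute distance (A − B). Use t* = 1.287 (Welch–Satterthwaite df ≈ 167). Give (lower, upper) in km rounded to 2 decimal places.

(4.11, 6.69)

Per-group SEs: s₁/√n₁ = 7/√216 = 0.4763, s₂/√n₂ = 9/√105 = 0.8783.
Unpooled SE of the difference: √(0.22686169 + 0.77141089) = 0.9991.
Margin of error = t* · SE = 1.287 × 0.9991 = 1.2858.
x̄₁ − x̄₂ = 32.6 − 27.2 = 5.4000.
CI: 5.4000 ± 1.2858 = (4.11, 6.69).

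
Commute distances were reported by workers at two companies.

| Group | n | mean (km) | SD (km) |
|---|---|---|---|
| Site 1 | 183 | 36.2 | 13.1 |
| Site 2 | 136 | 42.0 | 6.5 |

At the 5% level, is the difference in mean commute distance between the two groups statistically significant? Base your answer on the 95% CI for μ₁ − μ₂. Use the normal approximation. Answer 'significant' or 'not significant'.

Standard errors of each mean: 13.1/√183 = 0.9684 and 6.5/√136 = 0.5574.
SE(x̄₁ − x̄₂) = √(0.9684² + 0.5574²) = 1.1174 for independent samples with unequal variances.
With z* = 1.960, the margin is 1.960 × 1.1174 = 2.1901.
x̄₁ − x̄₂ = 36.2 − 42.0 = -5.8000; the interval is -5.8000 ± 2.1901 = (-7.9901, -3.6099).
The interval (-7.9901, -3.6099) does not contain 0, so the difference is significant.

significant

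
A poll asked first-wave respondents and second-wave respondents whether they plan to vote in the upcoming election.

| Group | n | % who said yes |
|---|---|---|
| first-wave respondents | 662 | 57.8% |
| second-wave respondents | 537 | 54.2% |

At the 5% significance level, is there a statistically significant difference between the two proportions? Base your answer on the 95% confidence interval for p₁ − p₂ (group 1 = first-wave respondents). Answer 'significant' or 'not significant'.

not significant

SE₁ = √(p̂₁(1−p̂₁)/n₁) = √(0.5780·0.4220/662) = 0.01920; SE₂ = √(0.5420·0.4580/537) = 0.02150.
Independent samples: SE of the difference = √(SE₁² + SE₂²) = √(0.00036864 + 0.00046225) = 0.02883.
z* for 95% confidence is 1.960, so the margin of error is 1.960 × 0.02883 = 0.05651.
Point estimate p̂₁ − p̂₂ = 0.5780 − 0.5420 = 0.0360.
0.0360 ± 0.05651 → (-0.02051, 0.09251).
The interval (-0.02051, 0.09251) contains 0, so the difference is not significant.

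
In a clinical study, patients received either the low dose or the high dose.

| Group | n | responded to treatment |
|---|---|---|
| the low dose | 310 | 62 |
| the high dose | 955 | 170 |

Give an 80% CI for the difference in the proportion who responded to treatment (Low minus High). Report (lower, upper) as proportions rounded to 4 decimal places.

(-0.0112, 0.0552)

First, p̂₁ = 62/310 = 0.2000; p̂₂ = 170/955 = 0.1780.
The two standard errors are √(0.2000×0.8000/310) = 0.02272 and √(0.1780×0.8220/955) = 0.01238.
Because the samples are independent, SE_diff = √(0.02272² + 0.01238²) = 0.02587.
Using z* = 1.282 for 80%, ME = 1.282 × 0.02587 = 0.03317.
p̂₁ − p̂₂ = 0.0220; interval 0.0220 ± 0.03317 gives (-0.0112, 0.0552).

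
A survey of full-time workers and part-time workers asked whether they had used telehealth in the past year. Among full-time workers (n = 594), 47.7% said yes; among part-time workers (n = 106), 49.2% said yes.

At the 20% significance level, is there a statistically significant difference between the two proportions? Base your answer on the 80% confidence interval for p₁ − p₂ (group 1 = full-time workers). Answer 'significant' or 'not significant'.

not significant

SE₁ = √(p̂₁(1−p̂₁)/n₁) = √(0.4770·0.5230/594) = 0.02049; SE₂ = √(0.4920·0.5080/106) = 0.04856.
Independent samples: SE of the difference = √(SE₁² + SE₂²) = √(0.0004198401 + 0.0023580736) = 0.05271.
z* for 80% confidence is 1.282, so the margin of error is 1.282 × 0.05271 = 0.06757.
Point estimate p̂₁ − p̂₂ = 0.4770 − 0.4920 = -0.0150.
-0.0150 ± 0.06757 → (-0.08257, 0.05257).
The interval (-0.08257, 0.05257) contains 0, so the difference is not significant.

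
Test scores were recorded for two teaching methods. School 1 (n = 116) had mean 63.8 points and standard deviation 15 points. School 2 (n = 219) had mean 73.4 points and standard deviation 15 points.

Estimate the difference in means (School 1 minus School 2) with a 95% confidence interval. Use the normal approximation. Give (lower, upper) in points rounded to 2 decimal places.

Per-group SEs: s₁/√n₁ = 15/√116 = 1.3927, s₂/√n₂ = 15/√219 = 1.0136.
Unpooled SE of the difference: √(1.93961329 + 1.02738496) = 1.7225.
Margin of error = z* · SE = 1.960 × 1.7225 = 3.3761.
x̄₁ − x̄₂ = 63.8 − 73.4 = -9.6000.
CI: -9.6000 ± 3.3761 = (-12.98, -6.22).

(-12.98, -6.22)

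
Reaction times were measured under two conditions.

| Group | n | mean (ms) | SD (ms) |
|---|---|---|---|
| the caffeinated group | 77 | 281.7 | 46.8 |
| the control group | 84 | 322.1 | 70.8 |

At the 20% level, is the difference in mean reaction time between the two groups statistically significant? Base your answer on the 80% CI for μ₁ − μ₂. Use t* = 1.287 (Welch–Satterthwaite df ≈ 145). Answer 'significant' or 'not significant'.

Standard errors of each mean: 46.8/√77 = 5.3334 and 70.8/√84 = 7.7249.
SE(x̄₁ − x̄₂) = √(5.3334² + 7.7249²) = 9.3872 for independent samples with unequal variances.
With t* = 1.287, the margin is 1.287 × 9.3872 = 12.0813.
x̄₁ − x̄₂ = 281.7 − 322.1 = -40.4000; the interval is -40.4000 ± 12.0813 = (-52.4813, -28.3187).
The interval (-52.4813, -28.3187) does not contain 0, so the difference is significant.

significant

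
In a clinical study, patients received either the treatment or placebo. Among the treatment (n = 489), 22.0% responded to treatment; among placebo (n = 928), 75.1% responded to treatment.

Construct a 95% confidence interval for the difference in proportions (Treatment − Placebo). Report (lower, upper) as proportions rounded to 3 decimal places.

Each SE is √(p̂(1−p̂)/n): √(0.2200·0.7800/489) = 0.01873 and √(0.7510·0.2490/928) = 0.01420.
SE(p̂₁ − p̂₂) = √(SE₁² + SE₂²) = √(0.0003508129 + 0.00020164) = 0.02350, since the two samples are independent.
At 95% confidence z* = 1.960; margin = 1.960 × 0.02350 = 0.04606.
The difference is 0.2200 − 0.7510 = -0.5310, so the interval is -0.5310 ± 0.04606 = (-0.577, -0.485).

(-0.577, -0.485)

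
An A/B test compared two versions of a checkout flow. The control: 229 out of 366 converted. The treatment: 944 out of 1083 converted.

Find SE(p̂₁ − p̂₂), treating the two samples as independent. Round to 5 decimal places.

0.02726

p̂₁ = 229/366 = 0.6257 and p̂₂ = 944/1083 = 0.8717.
SE₁ = √(p̂₁(1−p̂₁)/n₁) = √(0.6257·0.3743/366) = 0.02530; SE₂ = √(0.8717·0.1283/1083) = 0.01016.
Independent samples: SE of the difference = √(SE₁² + SE₂²) = √(0.00064009 + 0.0001032256) = 0.02726.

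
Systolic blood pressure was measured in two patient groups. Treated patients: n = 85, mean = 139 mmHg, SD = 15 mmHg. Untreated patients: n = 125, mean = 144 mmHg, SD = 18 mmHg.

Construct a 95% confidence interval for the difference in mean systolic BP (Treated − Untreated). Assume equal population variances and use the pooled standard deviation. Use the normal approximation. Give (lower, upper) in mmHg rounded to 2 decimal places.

(-9.64, -0.36)

s_p = √[((n₁−1)s₁² + (n₂−1)s₂²)/(n₁+n₂−2)] = √[(84·15² + 124·18²)/208] = 16.8529.
SE = 16.8529·√(1/85 + 1/125) = 2.3693.
With z* = 1.960, margin = 1.960 × 2.3693 = 4.6438.
x̄₁ − x̄₂ = 139 − 144 = -5.0000; interval -5.0000 ± 4.6438 = (-9.64, -0.36).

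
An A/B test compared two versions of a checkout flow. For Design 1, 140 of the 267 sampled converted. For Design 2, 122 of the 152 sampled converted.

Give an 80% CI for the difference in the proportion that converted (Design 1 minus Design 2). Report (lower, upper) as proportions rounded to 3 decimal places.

(-0.335, -0.221)

p̂₁ = 140/267 = 0.5243 and p̂₂ = 122/152 = 0.8026.
SE₁ = √(p̂₁(1−p̂₁)/n₁) = √(0.5243·0.4757/267) = 0.03056; SE₂ = √(0.8026·0.1974/152) = 0.03229.
Independent samples: SE of the difference = √(SE₁² + SE₂²) = √(0.0009339136 + 0.0010426441) = 0.04446.
z* for 80% confidence is 1.282, so the margin of error is 1.282 × 0.04446 = 0.05700.
Point estimate p̂₁ − p̂₂ = 0.5243 − 0.8026 = -0.2783.
-0.2783 ± 0.05700 → (-0.335, -0.221).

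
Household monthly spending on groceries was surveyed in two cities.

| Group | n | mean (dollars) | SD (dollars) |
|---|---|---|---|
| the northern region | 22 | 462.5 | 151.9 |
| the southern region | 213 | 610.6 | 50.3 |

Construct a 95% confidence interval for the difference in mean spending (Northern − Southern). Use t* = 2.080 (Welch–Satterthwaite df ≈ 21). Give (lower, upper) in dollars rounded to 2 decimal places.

Per-group SEs: s₁/√n₁ = 151.9/√22 = 32.3852, s₂/√n₂ = 50.3/√213 = 3.4465.
Unpooled SE of the difference: √(1048.80117904 + 11.87836225) = 32.5681.
Margin of error = t* · SE = 2.080 × 32.5681 = 67.7416.
x̄₁ − x̄₂ = 462.5 − 610.6 = -148.1000.
CI: -148.1000 ± 67.7416 = (-215.84, -80.36).

(-215.84, -80.36)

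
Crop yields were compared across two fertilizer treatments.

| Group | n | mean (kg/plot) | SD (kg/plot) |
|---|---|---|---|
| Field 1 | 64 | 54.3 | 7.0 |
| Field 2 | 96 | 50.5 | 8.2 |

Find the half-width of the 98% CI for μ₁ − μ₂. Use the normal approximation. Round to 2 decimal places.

2.82

Per-group SEs: s₁/√n₁ = 7.0/√64 = 0.8750, s₂/√n₂ = 8.2/√96 = 0.8369.
Unpooled SE of the difference: √(0.765625 + 0.70040161) = 1.2108.
Margin of error = z* · SE = 2.326 × 1.2108 = 2.8163.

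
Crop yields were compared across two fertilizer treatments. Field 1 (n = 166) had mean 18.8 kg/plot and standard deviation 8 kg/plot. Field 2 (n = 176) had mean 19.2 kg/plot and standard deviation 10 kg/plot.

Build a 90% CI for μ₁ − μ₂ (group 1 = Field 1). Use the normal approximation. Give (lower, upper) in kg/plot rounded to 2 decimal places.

Standard errors of each mean: 8/√166 = 0.6209 and 10/√176 = 0.7538.
SE(x̄₁ − x̄₂) = √(0.6209² + 0.7538²) = 0.9766 for independent samples with unequal variances.
With z* = 1.645, the margin is 1.645 × 0.9766 = 1.6065.
x̄₁ − x̄₂ = 18.8 − 19.2 = -0.4000; the interval is -0.4000 ± 1.6065 = (-2.01, 1.21).

(-2.01, 1.21)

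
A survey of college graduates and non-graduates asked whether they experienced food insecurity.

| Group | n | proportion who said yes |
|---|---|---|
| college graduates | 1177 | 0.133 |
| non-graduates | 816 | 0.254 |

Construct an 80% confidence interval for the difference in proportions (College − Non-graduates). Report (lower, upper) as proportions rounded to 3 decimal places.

The two standard errors are √(0.1330×0.8670/1177) = 0.00990 and √(0.2540×0.7460/816) = 0.01524.
Because the samples are independent, SE_diff = √(0.00990² + 0.01524²) = 0.01817.
Using z* = 1.282 for 80%, ME = 1.282 × 0.01817 = 0.02329.
p̂₁ − p̂₂ = -0.1210; interval -0.1210 ± 0.02329 gives (-0.144, -0.098).

(-0.144, -0.098)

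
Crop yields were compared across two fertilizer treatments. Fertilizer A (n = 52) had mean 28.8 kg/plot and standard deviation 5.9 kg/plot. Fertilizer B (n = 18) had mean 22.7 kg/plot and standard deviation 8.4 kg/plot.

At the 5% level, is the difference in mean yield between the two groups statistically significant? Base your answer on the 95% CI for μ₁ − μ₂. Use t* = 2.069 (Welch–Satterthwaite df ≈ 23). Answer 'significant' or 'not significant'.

significant

SE₁ = s₁/√n₁ = 5.9/√52 = 0.8182; SE₂ = 8.4/√18 = 1.9799.
Independent samples, unequal variances: SE_diff = √(SE₁² + SE₂²) = √(0.66945124 + 3.92000401) = 2.1423.
t* = 2.069, so margin of error = 2.069 × 2.1423 = 4.4324.
Difference in means = 28.8 − 22.7 = 6.1000.
6.1000 ± 4.4324 → (1.6676, 10.5324).
The interval (1.6676, 10.5324) does not contain 0, so the difference is significant.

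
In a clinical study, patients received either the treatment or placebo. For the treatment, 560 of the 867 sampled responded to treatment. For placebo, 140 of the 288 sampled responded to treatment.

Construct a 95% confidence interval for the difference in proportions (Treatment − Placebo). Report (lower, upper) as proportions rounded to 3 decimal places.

Sample proportions: 560/867 = 0.6459, 140/288 = 0.4861.
Each SE is √(p̂(1−p̂)/n): √(0.6459·0.3541/867) = 0.01624 and √(0.4861·0.5139/288) = 0.02945.
SE(p̂₁ − p̂₂) = √(SE₁² + SE₂²) = √(0.0002637376 + 0.0008673025) = 0.03363, since the two samples are independent.
At 95% confidence z* = 1.960; margin = 1.960 × 0.03363 = 0.06591.
The difference is 0.6459 − 0.4861 = 0.1598, so the interval is 0.1598 ± 0.06591 = (0.094, 0.226).

(0.094, 0.226)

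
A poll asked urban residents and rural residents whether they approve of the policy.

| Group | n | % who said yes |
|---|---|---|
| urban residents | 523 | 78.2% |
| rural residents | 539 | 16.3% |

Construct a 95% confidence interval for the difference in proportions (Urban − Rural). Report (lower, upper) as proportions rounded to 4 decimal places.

(0.5718, 0.6662)

Each SE is √(p̂(1−p̂)/n): √(0.7820·0.2180/523) = 0.01805 and √(0.1630·0.8370/539) = 0.01591.
SE(p̂₁ − p̂₂) = √(SE₁² + SE₂²) = √(0.0003258025 + 0.0002531281) = 0.02406, since the two samples are independent.
At 95% confidence z* = 1.960; margin = 1.960 × 0.02406 = 0.04716.
The difference is 0.7820 − 0.1630 = 0.6190, so the interval is 0.6190 ± 0.04716 = (0.5718, 0.6662).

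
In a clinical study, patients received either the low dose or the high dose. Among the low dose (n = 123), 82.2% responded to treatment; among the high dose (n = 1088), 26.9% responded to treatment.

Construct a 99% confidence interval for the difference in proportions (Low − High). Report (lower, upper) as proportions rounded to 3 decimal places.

The two standard errors are √(0.8220×0.1780/123) = 0.03449 and √(0.2690×0.7310/1088) = 0.01344.
Because the samples are independent, SE_diff = √(0.03449² + 0.01344²) = 0.03702.
Using z* = 2.576 for 99%, ME = 2.576 × 0.03702 = 0.09536.
p̂₁ − p̂₂ = 0.5530; interval 0.5530 ± 0.09536 gives (0.458, 0.648).

(0.458, 0.648)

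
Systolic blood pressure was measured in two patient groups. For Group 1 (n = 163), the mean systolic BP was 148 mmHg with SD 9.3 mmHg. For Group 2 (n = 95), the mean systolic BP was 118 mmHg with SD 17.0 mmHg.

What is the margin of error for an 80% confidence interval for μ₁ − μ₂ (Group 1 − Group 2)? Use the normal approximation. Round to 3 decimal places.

Per-group SEs: s₁/√n₁ = 9.3/√163 = 0.7284, s₂/√n₂ = 17.0/√95 = 1.7442.
Unpooled SE of the difference: √(0.53056656 + 3.04223364) = 1.8902.
Margin of error = z* · SE = 1.282 × 1.8902 = 2.4232.

2.423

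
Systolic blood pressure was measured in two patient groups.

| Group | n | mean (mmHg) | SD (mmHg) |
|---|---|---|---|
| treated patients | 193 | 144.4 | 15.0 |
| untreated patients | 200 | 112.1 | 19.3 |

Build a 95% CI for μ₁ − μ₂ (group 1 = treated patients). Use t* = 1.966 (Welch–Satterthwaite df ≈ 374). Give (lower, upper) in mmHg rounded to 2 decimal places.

(28.88, 35.72)

SE₁ = s₁/√n₁ = 15.0/√193 = 1.0797; SE₂ = 19.3/√200 = 1.3647.
Independent samples, unequal variances: SE_diff = √(SE₁² + SE₂²) = √(1.16575209 + 1.86240609) = 1.7402.
t* = 1.966, so margin of error = 1.966 × 1.7402 = 3.4212.
Difference in means = 144.4 − 112.1 = 32.3000.
32.3000 ± 3.4212 → (28.88, 35.72).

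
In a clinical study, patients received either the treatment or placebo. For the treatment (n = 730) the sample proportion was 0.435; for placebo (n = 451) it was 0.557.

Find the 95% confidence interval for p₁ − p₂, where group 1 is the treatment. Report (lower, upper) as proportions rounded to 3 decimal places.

The two standard errors are √(0.4350×0.5650/730) = 0.01835 and √(0.5570×0.4430/451) = 0.02339.
Because the samples are independent, SE_diff = √(0.01835² + 0.02339²) = 0.02973.
Using z* = 1.960 for 95%, ME = 1.960 × 0.02973 = 0.05827.
p̂₁ − p̂₂ = -0.1220; interval -0.1220 ± 0.05827 gives (-0.180, -0.064).

(-0.180, -0.064)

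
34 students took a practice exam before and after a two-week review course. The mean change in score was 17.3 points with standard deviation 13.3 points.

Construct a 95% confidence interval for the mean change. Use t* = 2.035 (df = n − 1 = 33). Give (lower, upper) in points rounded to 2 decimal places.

(12.66, 21.94)

Paired design: SE = s_d/√n = 13.3/√34 = 2.2809.
t* = 2.035; margin of error = 2.035 × 2.2809 = 4.6416.
17.3 ± 4.6416 → (12.66, 21.94).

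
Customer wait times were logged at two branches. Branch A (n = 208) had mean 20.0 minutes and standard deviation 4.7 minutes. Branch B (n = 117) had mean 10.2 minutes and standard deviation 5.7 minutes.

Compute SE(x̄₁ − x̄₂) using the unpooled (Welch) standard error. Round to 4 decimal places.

Standard errors of each mean: 4.7/√208 = 0.3259 and 5.7/√117 = 0.5270.
SE(x̄₁ − x̄₂) = √(0.3259² + 0.5270²) = 0.6196 for independent samples with unequal variances.

0.6196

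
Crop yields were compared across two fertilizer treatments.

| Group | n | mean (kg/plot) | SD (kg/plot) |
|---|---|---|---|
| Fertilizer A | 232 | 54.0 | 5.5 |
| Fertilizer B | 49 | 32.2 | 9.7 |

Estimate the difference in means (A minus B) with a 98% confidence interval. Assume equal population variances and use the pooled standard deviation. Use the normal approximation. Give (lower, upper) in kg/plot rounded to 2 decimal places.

(19.45, 24.15)

Pooled variance s_p² = [231·5.5² + 48·9.7²] / (232+49−2) = 41.2332, so s_p = 6.4213.
SE_diff = s_p·√(1/n₁ + 1/n₂) = 6.4213·√(1/232 + 1/49) = 1.0096.
z* = 2.326; margin = 2.326 × 1.0096 = 2.3483.
Difference = 54.0 − 32.2 = 21.8000.
21.8000 ± 2.3483 → (19.45, 24.15).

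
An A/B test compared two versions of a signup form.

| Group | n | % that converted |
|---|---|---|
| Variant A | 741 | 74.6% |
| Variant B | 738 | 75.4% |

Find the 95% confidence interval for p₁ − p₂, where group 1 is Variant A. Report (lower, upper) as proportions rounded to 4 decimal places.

(-0.0521, 0.0361)

The two standard errors are √(0.7460×0.2540/741) = 0.01599 and √(0.7540×0.2460/738) = 0.01585.
Because the samples are independent, SE_diff = √(0.01599² + 0.01585²) = 0.02251.
Using z* = 1.960 for 95%, ME = 1.960 × 0.02251 = 0.04412.
p̂₁ − p̂₂ = -0.0080; interval -0.0080 ± 0.04412 gives (-0.0521, 0.0361).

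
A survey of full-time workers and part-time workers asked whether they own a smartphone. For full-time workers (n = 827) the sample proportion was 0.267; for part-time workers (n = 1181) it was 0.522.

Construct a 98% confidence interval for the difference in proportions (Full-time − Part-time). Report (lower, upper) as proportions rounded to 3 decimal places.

SE₁ = √(p̂₁(1−p̂₁)/n₁) = √(0.2670·0.7330/827) = 0.01538; SE₂ = √(0.5220·0.4780/1181) = 0.01454.
Independent samples: SE of the difference = √(SE₁² + SE₂²) = √(0.0002365444 + 0.0002114116) = 0.02116.
z* for 98% confidence is 2.326, so the margin of error is 2.326 × 0.02116 = 0.04922.
Point estimate p̂₁ − p̂₂ = 0.2670 − 0.5220 = -0.2550.
-0.2550 ± 0.04922 → (-0.304, -0.206).

(-0.304, -0.206)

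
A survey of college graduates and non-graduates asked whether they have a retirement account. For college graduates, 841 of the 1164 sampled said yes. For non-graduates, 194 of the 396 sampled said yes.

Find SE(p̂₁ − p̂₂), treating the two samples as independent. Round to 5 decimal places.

0.02834

Sample proportions: 841/1164 = 0.7225, 194/396 = 0.4899.
Each SE is √(p̂(1−p̂)/n): √(0.7225·0.2775/1164) = 0.01312 and √(0.4899·0.5101/396) = 0.02512.
SE(p̂₁ − p̂₂) = √(SE₁² + SE₂²) = √(0.0001721344 + 0.0006310144) = 0.02834, since the two samples are independent.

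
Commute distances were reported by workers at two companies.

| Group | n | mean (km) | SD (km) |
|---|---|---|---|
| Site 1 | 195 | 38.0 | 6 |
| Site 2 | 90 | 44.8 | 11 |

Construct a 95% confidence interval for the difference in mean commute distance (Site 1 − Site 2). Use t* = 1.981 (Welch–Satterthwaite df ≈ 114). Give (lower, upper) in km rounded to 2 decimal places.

SE₁ = s₁/√n₁ = 6/√195 = 0.4297; SE₂ = 11/√90 = 1.1595.
Independent samples, unequal variances: SE_diff = √(SE₁² + SE₂²) = √(0.18464209 + 1.34444025) = 1.2366.
t* = 1.981, so margin of error = 1.981 × 1.2366 = 2.4497.
Difference in means = 38.0 − 44.8 = -6.8000.
-6.8000 ± 2.4497 → (-9.25, -4.35).

(-9.25, -4.35)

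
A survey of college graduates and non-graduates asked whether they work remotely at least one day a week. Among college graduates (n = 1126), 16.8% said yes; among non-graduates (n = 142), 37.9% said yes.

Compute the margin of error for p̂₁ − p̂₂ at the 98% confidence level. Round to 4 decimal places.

Each SE is √(p̂(1−p̂)/n): √(0.1680·0.8320/1126) = 0.01114 and √(0.3790·0.6210/142) = 0.04071.
SE(p̂₁ − p̂₂) = √(SE₁² + SE₂²) = √(0.0001240996 + 0.0016573041) = 0.04221, since the two samples are independent.
At 98% confidence z* = 2.326; margin = 2.326 × 0.04221 = 0.09818.

0.0982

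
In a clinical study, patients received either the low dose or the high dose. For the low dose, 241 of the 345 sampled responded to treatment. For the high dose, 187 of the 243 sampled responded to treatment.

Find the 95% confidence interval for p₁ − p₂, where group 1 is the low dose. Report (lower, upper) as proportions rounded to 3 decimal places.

(-0.143, 0.001)

p̂₁ = 241/345 = 0.6986 and p̂₂ = 187/243 = 0.7695.
SE₁ = √(p̂₁(1−p̂₁)/n₁) = √(0.6986·0.3014/345) = 0.02470; SE₂ = √(0.7695·0.2305/243) = 0.02702.
Independent samples: SE of the difference = √(SE₁² + SE₂²) = √(0.00061009 + 0.0007300804) = 0.03661.
z* for 95% confidence is 1.960, so the margin of error is 1.960 × 0.03661 = 0.07176.
Point estimate p̂₁ − p̂₂ = 0.6986 − 0.7695 = -0.0709.
-0.0709 ± 0.07176 → (-0.143, 0.001).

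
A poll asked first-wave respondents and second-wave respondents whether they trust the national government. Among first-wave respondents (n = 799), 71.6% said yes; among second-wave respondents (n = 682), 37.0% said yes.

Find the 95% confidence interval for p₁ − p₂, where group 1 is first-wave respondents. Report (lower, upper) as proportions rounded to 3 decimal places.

The two standard errors are √(0.7160×0.2840/799) = 0.01595 and √(0.3700×0.6300/682) = 0.01849.
Because the samples are independent, SE_diff = √(0.01595² + 0.01849²) = 0.02442.
Using z* = 1.960 for 95%, ME = 1.960 × 0.02442 = 0.04786.
p̂₁ − p̂₂ = 0.3460; interval 0.3460 ± 0.04786 gives (0.298, 0.394).

(0.298, 0.394)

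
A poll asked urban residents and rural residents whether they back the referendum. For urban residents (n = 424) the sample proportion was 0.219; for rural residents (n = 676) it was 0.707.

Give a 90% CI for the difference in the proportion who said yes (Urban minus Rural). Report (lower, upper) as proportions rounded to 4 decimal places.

(-0.5318, -0.4442)

The two standard errors are √(0.2190×0.7810/424) = 0.02008 and √(0.7070×0.2930/676) = 0.01751.
Because the samples are independent, SE_diff = √(0.02008² + 0.01751²) = 0.02664.
Using z* = 1.645 for 90%, ME = 1.645 × 0.02664 = 0.04382.
p̂₁ − p̂₂ = -0.4880; interval -0.4880 ± 0.04382 gives (-0.5318, -0.4442).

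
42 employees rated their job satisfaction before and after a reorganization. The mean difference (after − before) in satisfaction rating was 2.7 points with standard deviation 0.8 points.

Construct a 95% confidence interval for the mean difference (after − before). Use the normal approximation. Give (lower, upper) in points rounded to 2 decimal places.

(2.46, 2.94)

Paired design: SE = s_d/√n = 0.8/√42 = 0.1234.
z* = 1.960; margin of error = 1.960 × 0.1234 = 0.2419.
2.7 ± 0.2419 → (2.46, 2.94).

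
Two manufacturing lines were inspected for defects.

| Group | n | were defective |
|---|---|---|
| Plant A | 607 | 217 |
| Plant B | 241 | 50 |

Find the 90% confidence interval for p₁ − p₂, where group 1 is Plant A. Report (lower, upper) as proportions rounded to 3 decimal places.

(0.096, 0.204)

Sample proportions: 217/607 = 0.3575, 50/241 = 0.2075.
Each SE is √(p̂(1−p̂)/n): √(0.3575·0.6425/607) = 0.01945 and √(0.2075·0.7925/241) = 0.02612.
SE(p̂₁ − p̂₂) = √(SE₁² + SE₂²) = √(0.0003783025 + 0.0006822544) = 0.03257, since the two samples are independent.
At 90% confidence z* = 1.645; margin = 1.645 × 0.03257 = 0.05358.
The difference is 0.3575 − 0.2075 = 0.1500, so the interval is 0.1500 ± 0.05358 = (0.096, 0.204).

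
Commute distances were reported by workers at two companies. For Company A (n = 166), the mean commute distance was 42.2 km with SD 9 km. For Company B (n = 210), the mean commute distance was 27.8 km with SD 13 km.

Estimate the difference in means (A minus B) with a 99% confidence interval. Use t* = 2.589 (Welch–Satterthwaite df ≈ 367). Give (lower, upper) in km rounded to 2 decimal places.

(11.46, 17.34)

Per-group SEs: s₁/√n₁ = 9/√166 = 0.6985, s₂/√n₂ = 13/√210 = 0.8971.
Unpooled SE of the difference: √(0.48790225 + 0.80478841) = 1.1370.
Margin of error = t* · SE = 2.589 × 1.1370 = 2.9437.
x̄₁ − x̄₂ = 42.2 − 27.8 = 14.4000.
CI: 14.4000 ± 2.9437 = (11.46, 17.34).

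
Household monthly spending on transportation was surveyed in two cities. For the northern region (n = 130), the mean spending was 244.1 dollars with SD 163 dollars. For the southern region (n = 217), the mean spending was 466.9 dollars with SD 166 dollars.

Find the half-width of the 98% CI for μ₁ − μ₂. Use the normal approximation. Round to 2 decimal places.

Per-group SEs: s₁/√n₁ = 163/√130 = 14.2960, s₂/√n₂ = 166/√217 = 11.2688.
Unpooled SE of the difference: √(204.375616 + 126.98585344) = 18.2033.
Margin of error = z* · SE = 2.326 × 18.2033 = 42.3409.

42.34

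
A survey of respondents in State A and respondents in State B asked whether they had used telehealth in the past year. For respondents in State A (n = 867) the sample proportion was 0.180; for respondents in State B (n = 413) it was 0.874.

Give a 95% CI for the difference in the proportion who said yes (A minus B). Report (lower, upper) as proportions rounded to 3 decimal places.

Each SE is √(p̂(1−p̂)/n): √(0.1800·0.8200/867) = 0.01305 and √(0.8740·0.1260/413) = 0.01633.
SE(p̂₁ − p̂₂) = √(SE₁² + SE₂²) = √(0.0001703025 + 0.0002666689) = 0.02090, since the two samples are independent.
At 95% confidence z* = 1.960; margin = 1.960 × 0.02090 = 0.04096.
The difference is 0.1800 − 0.8740 = -0.6940, so the interval is -0.6940 ± 0.04096 = (-0.735, -0.653).

(-0.735, -0.653)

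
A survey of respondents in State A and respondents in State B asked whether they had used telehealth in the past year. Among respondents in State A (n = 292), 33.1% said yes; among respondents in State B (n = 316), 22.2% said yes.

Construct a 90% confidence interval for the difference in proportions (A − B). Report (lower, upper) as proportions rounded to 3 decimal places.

SE₁ = √(p̂₁(1−p̂₁)/n₁) = √(0.3310·0.6690/292) = 0.02754; SE₂ = √(0.2220·0.7780/316) = 0.02338.
Independent samples: SE of the difference = √(SE₁² + SE₂²) = √(0.0007584516 + 0.0005466244) = 0.03613.
z* for 90% confidence is 1.645, so the margin of error is 1.645 × 0.03613 = 0.05943.
Point estimate p̂₁ − p̂₂ = 0.3310 − 0.2220 = 0.1090.
0.1090 ± 0.05943 → (0.050, 0.168).

(0.050, 0.168)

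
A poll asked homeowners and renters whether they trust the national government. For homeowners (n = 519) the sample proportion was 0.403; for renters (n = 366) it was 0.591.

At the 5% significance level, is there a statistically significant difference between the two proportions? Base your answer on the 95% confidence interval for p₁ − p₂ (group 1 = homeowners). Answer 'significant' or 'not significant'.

The two standard errors are √(0.4030×0.5970/519) = 0.02153 and √(0.5910×0.4090/366) = 0.02570.
Because the samples are independent, SE_diff = √(0.02153² + 0.02570²) = 0.03353.
Using z* = 1.960 for 95%, ME = 1.960 × 0.03353 = 0.06572.
p̂₁ − p̂₂ = -0.1880; interval -0.1880 ± 0.06572 gives (-0.25372, -0.12228).
The interval (-0.25372, -0.12228) does not contain 0, so the difference is significant.

significant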